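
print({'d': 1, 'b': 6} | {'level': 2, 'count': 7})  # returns {'d': 1, 'b': 6, 'level': 2, 'count': 7}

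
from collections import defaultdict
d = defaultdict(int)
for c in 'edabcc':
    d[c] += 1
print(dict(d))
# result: {'e': 1, 'd': 1, 'a': 1, 'b': 1, 'c': 2}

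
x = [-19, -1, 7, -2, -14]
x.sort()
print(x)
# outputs [-19, -14, -2, -1, 7]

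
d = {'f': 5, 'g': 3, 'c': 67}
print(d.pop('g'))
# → 3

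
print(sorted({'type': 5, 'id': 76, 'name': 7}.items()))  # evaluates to [('id', 76), ('name', 7), ('type', 5)]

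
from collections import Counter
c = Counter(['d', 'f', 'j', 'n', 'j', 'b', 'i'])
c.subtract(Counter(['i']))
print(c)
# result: Counter({'j': 2, 'd': 1, 'f': 1, 'n': 1, 'b': 1, 'i': 0})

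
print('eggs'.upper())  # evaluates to EGGS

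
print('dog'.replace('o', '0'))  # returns d0g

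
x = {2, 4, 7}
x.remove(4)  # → {2, 7}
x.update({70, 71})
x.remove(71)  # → {2, 7, 70}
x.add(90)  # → {2, 7, 70, 90}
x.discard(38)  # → {2, 7, 70, 90}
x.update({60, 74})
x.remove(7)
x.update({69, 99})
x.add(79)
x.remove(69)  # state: {2, 60, 70, 74, 79, 90, 99}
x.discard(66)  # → {2, 60, 70, 74, 79, 90, 99}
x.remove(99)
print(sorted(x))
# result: [2, 60, 70, 74, 79, 90]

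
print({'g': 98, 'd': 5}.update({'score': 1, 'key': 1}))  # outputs None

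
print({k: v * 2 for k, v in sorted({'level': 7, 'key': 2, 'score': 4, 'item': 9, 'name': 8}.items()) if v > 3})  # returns {'item': 18, 'level': 14, 'name': 16, 'score': 8}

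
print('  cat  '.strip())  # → cat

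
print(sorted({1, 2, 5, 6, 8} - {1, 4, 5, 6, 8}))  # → [2]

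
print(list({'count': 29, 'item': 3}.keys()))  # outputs ['count', 'item']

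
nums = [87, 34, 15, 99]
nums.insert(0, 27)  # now [27, 87, 34, 15, 99]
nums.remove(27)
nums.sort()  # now [15, 34, 87, 99]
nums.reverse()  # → [99, 87, 34, 15]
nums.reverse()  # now [15, 34, 87, 99]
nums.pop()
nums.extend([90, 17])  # [15, 34, 87, 90, 17]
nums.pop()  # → 17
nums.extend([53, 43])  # [15, 34, 87, 90, 53, 43]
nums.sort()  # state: [15, 34, 43, 53, 87, 90]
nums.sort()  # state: [15, 34, 43, 53, 87, 90]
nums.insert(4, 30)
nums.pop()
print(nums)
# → [15, 34, 43, 53, 30, 87]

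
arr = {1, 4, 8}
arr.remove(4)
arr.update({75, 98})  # {1, 8, 75, 98}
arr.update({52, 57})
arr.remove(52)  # {1, 8, 57, 75, 98}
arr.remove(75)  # {1, 8, 57, 98}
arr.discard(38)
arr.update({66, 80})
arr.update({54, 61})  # {1, 8, 54, 57, 61, 66, 80, 98}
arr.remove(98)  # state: {1, 8, 54, 57, 61, 66, 80}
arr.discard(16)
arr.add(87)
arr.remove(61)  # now {1, 8, 54, 57, 66, 80, 87}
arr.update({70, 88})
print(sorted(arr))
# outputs [1, 8, 54, 57, 66, 70, 80, 87, 88]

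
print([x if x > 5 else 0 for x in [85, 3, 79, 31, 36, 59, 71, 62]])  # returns [85, 0, 79, 31, 36, 59, 71, 62]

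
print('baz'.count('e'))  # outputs 0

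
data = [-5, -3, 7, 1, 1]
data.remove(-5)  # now [-3, 7, 1, 1]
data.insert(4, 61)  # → [-3, 7, 1, 1, 61]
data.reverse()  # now [61, 1, 1, 7, -3]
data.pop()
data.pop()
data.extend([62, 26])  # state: [61, 1, 1, 62, 26]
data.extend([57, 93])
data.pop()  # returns 93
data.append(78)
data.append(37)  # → [61, 1, 1, 62, 26, 57, 78, 37]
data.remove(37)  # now [61, 1, 1, 62, 26, 57, 78]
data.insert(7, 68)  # [61, 1, 1, 62, 26, 57, 78, 68]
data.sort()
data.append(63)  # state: [1, 1, 26, 57, 61, 62, 68, 78, 63]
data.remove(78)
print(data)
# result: [1, 1, 26, 57, 61, 62, 68, 63]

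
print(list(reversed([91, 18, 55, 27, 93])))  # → [93, 27, 55, 18, 91]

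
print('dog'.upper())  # DOG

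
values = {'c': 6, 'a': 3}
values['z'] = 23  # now {'c': 6, 'a': 3, 'z': 23}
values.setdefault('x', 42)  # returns 42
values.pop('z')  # 23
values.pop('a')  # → 3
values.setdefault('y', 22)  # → 22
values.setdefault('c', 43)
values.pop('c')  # 6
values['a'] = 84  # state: {'x': 42, 'y': 22, 'a': 84}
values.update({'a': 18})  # {'x': 42, 'y': 22, 'a': 18}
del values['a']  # {'x': 42, 'y': 22}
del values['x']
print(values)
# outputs {'y': 22}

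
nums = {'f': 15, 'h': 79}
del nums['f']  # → {'h': 79}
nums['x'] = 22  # {'h': 79, 'x': 22}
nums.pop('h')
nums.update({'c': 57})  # {'x': 22, 'c': 57}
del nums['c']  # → {'x': 22}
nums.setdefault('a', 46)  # 46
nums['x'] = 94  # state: {'x': 94, 'a': 46}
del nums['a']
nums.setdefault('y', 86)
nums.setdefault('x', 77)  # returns 94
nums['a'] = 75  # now {'x': 94, 'y': 86, 'a': 75}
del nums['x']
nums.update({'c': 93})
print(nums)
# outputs {'y': 86, 'a': 75, 'c': 93}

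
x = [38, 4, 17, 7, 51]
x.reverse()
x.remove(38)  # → [51, 7, 17, 4]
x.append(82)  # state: [51, 7, 17, 4, 82]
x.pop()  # 82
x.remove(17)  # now [51, 7, 4]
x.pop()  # 4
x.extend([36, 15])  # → [51, 7, 36, 15]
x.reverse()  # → [15, 36, 7, 51]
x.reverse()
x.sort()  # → [7, 15, 36, 51]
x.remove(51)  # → [7, 15, 36]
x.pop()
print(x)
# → [7, 15]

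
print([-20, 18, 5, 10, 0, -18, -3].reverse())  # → None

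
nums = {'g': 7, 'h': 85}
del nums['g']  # {'h': 85}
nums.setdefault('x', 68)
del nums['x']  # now {'h': 85}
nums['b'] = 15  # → {'h': 85, 'b': 15}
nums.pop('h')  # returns 85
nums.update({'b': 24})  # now {'b': 24}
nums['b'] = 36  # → {'b': 36}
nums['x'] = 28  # {'b': 36, 'x': 28}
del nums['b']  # {'x': 28}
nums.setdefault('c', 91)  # 91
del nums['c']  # {'x': 28}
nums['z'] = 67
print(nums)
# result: {'x': 28, 'z': 67}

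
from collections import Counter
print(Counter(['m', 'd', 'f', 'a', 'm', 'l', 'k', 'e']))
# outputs Counter({'m': 2, 'd': 1, 'f': 1, 'a': 1, 'l': 1, 'k': 1, 'e': 1})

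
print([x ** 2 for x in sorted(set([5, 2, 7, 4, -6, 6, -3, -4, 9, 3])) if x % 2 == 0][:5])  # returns [36, 16, 4, 16, 36]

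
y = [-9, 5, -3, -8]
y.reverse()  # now [-8, -3, 5, -9]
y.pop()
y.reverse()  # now [5, -3, -8]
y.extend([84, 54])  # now [5, -3, -8, 84, 54]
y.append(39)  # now [5, -3, -8, 84, 54, 39]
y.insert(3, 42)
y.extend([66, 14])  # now [5, -3, -8, 42, 84, 54, 39, 66, 14]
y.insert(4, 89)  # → [5, -3, -8, 42, 89, 84, 54, 39, 66, 14]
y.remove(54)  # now [5, -3, -8, 42, 89, 84, 39, 66, 14]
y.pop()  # 14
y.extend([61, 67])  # [5, -3, -8, 42, 89, 84, 39, 66, 61, 67]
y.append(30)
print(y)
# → [5, -3, -8, 42, 89, 84, 39, 66, 61, 67, 30]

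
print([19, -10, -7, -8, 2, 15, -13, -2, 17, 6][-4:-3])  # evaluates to [-13]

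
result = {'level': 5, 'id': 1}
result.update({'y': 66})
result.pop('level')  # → 5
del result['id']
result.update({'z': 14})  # {'y': 66, 'z': 14}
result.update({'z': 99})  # {'y': 66, 'z': 99}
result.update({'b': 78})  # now {'y': 66, 'z': 99, 'b': 78}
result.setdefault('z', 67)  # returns 99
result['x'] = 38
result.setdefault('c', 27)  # 27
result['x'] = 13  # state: {'y': 66, 'z': 99, 'b': 78, 'x': 13, 'c': 27}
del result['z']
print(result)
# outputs {'y': 66, 'b': 78, 'x': 13, 'c': 27}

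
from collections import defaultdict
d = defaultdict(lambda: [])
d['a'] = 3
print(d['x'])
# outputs []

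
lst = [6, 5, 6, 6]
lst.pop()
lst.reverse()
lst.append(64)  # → [6, 5, 6, 64]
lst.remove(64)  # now [6, 5, 6]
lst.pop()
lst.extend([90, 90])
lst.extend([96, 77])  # [6, 5, 90, 90, 96, 77]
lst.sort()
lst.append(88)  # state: [5, 6, 77, 90, 90, 96, 88]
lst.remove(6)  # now [5, 77, 90, 90, 96, 88]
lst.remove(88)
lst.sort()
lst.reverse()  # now [96, 90, 90, 77, 5]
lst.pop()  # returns 5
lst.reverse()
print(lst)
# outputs [77, 90, 90, 96]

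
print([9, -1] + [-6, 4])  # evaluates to [9, -1, -6, 4]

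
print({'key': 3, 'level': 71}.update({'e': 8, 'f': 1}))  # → None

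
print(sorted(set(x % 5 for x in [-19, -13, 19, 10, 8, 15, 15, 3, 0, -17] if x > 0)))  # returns [0, 3, 4]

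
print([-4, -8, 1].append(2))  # None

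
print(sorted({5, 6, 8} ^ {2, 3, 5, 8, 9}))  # [2, 3, 6, 9]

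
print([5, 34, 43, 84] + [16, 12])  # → [5, 34, 43, 84, 16, 12]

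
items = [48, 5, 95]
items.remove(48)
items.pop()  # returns 95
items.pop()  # 5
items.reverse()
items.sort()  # []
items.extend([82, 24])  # [82, 24]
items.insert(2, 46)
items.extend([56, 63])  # [82, 24, 46, 56, 63]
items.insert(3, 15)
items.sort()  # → [15, 24, 46, 56, 63, 82]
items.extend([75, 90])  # [15, 24, 46, 56, 63, 82, 75, 90]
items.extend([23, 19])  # [15, 24, 46, 56, 63, 82, 75, 90, 23, 19]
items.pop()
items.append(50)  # [15, 24, 46, 56, 63, 82, 75, 90, 23, 50]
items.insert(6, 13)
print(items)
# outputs [15, 24, 46, 56, 63, 82, 13, 75, 90, 23, 50]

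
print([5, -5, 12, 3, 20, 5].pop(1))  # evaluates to -5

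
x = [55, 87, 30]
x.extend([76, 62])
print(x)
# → [55, 87, 30, 76, 62]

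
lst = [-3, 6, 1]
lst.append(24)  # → [-3, 6, 1, 24]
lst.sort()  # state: [-3, 1, 6, 24]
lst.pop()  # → 24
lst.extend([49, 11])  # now [-3, 1, 6, 49, 11]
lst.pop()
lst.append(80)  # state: [-3, 1, 6, 49, 80]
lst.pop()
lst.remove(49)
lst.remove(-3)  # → [1, 6]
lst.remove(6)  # [1]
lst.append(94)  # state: [1, 94]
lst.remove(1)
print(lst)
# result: [94]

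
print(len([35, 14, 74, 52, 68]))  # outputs 5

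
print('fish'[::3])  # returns fh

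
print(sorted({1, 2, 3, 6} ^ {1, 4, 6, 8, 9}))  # [2, 3, 4, 8, 9]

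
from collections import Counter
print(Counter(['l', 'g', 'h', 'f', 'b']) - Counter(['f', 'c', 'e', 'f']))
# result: Counter({'l': 1, 'g': 1, 'h': 1, 'b': 1})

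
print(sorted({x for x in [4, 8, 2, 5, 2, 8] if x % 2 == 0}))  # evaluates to [2, 4, 8]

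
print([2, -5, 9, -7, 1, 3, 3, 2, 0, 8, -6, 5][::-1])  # [5, -6, 8, 0, 2, 3, 3, 1, -7, 9, -5, 2]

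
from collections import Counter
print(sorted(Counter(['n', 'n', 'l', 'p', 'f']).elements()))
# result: ['f', 'l', 'n', 'n', 'p']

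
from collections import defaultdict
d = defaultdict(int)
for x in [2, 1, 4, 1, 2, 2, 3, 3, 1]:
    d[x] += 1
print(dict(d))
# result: {2: 3, 1: 3, 4: 1, 3: 2}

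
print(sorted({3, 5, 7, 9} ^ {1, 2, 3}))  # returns [1, 2, 5, 7, 9]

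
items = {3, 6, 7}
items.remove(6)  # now {3, 7}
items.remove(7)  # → {3}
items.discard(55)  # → {3}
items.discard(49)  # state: {3}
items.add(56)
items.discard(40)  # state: {3, 56}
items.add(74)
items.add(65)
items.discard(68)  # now {3, 56, 65, 74}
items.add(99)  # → {3, 56, 65, 74, 99}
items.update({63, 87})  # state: {3, 56, 63, 65, 74, 87, 99}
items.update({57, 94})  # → {3, 56, 57, 63, 65, 74, 87, 94, 99}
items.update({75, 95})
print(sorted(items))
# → [3, 56, 57, 63, 65, 74, 75, 87, 94, 95, 99]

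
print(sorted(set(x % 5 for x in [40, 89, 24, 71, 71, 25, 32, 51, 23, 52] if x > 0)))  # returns [0, 1, 2, 3, 4]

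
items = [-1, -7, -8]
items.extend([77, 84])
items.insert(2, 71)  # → [-1, -7, 71, -8, 77, 84]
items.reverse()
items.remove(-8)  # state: [84, 77, 71, -7, -1]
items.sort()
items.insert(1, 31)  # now [-7, 31, -1, 71, 77, 84]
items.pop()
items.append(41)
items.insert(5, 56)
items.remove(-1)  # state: [-7, 31, 71, 77, 56, 41]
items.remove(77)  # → [-7, 31, 71, 56, 41]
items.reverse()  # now [41, 56, 71, 31, -7]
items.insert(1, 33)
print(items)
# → [41, 33, 56, 71, 31, -7]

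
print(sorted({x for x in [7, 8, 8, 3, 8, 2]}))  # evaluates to [2, 3, 7, 8]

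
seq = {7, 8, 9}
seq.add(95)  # {7, 8, 9, 95}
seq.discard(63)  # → {7, 8, 9, 95}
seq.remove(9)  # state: {7, 8, 95}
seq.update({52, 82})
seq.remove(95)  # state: {7, 8, 52, 82}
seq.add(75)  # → {7, 8, 52, 75, 82}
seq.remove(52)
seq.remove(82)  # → {7, 8, 75}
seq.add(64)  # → {7, 8, 64, 75}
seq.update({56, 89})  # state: {7, 8, 56, 64, 75, 89}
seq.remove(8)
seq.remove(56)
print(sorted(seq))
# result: [7, 64, 75, 89]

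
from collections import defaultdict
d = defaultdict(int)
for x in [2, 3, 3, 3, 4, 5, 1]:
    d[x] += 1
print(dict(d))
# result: {2: 1, 3: 3, 4: 1, 5: 1, 1: 1}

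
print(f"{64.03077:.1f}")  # 64.0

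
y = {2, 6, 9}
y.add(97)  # {2, 6, 9, 97}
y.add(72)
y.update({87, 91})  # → {2, 6, 9, 72, 87, 91, 97}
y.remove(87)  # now {2, 6, 9, 72, 91, 97}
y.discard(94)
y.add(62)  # {2, 6, 9, 62, 72, 91, 97}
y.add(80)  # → {2, 6, 9, 62, 72, 80, 91, 97}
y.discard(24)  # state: {2, 6, 9, 62, 72, 80, 91, 97}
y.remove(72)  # {2, 6, 9, 62, 80, 91, 97}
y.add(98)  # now {2, 6, 9, 62, 80, 91, 97, 98}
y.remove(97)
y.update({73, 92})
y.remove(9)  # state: {2, 6, 62, 73, 80, 91, 92, 98}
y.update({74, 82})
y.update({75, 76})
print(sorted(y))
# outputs [2, 6, 62, 73, 74, 75, 76, 80, 82, 91, 92, 98]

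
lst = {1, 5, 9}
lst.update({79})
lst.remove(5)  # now {1, 9, 79}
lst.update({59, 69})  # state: {1, 9, 59, 69, 79}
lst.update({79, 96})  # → {1, 9, 59, 69, 79, 96}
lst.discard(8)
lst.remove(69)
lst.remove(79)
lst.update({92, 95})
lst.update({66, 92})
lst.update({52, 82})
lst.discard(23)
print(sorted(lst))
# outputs [1, 9, 52, 59, 66, 82, 92, 95, 96]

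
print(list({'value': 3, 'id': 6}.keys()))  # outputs ['value', 'id']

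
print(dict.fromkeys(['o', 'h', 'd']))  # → {'o': None, 'h': None, 'd': None}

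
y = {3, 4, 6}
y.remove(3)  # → {4, 6}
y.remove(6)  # {4}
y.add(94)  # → {4, 94}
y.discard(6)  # {4, 94}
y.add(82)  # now {4, 82, 94}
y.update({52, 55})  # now {4, 52, 55, 82, 94}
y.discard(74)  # {4, 52, 55, 82, 94}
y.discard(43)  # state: {4, 52, 55, 82, 94}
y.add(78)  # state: {4, 52, 55, 78, 82, 94}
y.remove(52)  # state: {4, 55, 78, 82, 94}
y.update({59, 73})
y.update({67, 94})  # {4, 55, 59, 67, 73, 78, 82, 94}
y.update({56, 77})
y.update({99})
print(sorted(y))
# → [4, 55, 56, 59, 67, 73, 77, 78, 82, 94, 99]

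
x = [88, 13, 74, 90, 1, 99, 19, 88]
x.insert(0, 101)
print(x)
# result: [101, 88, 13, 74, 90, 1, 99, 19, 88]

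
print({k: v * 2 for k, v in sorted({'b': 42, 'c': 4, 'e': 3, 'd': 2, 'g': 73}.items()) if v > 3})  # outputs {'b': 84, 'c': 8, 'g': 146}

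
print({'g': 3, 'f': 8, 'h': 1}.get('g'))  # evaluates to 3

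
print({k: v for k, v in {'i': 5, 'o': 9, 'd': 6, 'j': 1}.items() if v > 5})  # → {'o': 9, 'd': 6}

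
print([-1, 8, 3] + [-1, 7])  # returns [-1, 8, 3, -1, 7]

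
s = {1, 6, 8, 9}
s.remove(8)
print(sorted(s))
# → [1, 6, 9]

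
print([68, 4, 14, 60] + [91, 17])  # [68, 4, 14, 60, 91, 17]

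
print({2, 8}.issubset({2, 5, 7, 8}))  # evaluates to True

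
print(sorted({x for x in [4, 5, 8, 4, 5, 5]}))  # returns [4, 5, 8]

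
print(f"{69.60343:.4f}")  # 69.6034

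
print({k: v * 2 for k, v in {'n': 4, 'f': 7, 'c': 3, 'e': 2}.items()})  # {'n': 8, 'f': 14, 'c': 6, 'e': 4}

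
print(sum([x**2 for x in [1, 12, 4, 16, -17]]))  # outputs 706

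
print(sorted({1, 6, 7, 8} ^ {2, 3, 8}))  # [1, 2, 3, 6, 7]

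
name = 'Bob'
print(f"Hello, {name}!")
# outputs Hello, Bob!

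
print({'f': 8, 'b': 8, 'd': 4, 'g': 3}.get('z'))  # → None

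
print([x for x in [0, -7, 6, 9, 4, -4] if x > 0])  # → [6, 9, 4]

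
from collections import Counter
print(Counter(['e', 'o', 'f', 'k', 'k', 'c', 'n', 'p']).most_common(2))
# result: [('k', 2), ('e', 1)]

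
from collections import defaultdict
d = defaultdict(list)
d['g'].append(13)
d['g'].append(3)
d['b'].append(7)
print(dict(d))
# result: {'g': [13, 3], 'b': [7]}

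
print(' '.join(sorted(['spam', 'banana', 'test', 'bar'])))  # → banana bar spam test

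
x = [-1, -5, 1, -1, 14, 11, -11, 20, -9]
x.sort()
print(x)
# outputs [-11, -9, -5, -1, -1, 1, 11, 14, 20]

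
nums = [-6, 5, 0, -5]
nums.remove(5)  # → [-6, 0, -5]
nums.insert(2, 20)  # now [-6, 0, 20, -5]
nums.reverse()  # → [-5, 20, 0, -6]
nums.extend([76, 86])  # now [-5, 20, 0, -6, 76, 86]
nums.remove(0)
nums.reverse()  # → [86, 76, -6, 20, -5]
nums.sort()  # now [-6, -5, 20, 76, 86]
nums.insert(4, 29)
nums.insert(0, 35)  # [35, -6, -5, 20, 76, 29, 86]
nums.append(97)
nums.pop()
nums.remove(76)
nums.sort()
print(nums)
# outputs [-6, -5, 20, 29, 35, 86]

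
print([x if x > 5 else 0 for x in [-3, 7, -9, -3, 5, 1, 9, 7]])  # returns [0, 7, 0, 0, 0, 0, 9, 7]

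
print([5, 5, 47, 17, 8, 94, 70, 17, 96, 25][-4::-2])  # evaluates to [70, 8, 47, 5]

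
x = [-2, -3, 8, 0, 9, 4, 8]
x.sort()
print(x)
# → [-3, -2, 0, 4, 8, 8, 9]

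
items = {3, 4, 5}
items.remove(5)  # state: {3, 4}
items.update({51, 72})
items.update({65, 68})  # {3, 4, 51, 65, 68, 72}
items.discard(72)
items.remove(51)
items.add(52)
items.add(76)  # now {3, 4, 52, 65, 68, 76}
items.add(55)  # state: {3, 4, 52, 55, 65, 68, 76}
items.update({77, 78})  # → {3, 4, 52, 55, 65, 68, 76, 77, 78}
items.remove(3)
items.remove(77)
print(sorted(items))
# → [4, 52, 55, 65, 68, 76, 78]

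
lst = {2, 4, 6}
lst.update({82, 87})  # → {2, 4, 6, 82, 87}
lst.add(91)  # {2, 4, 6, 82, 87, 91}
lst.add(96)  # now {2, 4, 6, 82, 87, 91, 96}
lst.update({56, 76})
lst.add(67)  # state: {2, 4, 6, 56, 67, 76, 82, 87, 91, 96}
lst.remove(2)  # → {4, 6, 56, 67, 76, 82, 87, 91, 96}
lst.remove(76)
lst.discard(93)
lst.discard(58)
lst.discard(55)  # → {4, 6, 56, 67, 82, 87, 91, 96}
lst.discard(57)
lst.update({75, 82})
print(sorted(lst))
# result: [4, 6, 56, 67, 75, 82, 87, 91, 96]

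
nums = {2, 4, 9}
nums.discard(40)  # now {2, 4, 9}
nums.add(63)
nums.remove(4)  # {2, 9, 63}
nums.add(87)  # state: {2, 9, 63, 87}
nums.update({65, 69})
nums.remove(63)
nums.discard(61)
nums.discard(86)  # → {2, 9, 65, 69, 87}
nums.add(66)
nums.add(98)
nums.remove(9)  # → {2, 65, 66, 69, 87, 98}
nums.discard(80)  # {2, 65, 66, 69, 87, 98}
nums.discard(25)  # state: {2, 65, 66, 69, 87, 98}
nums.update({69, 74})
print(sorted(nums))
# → [2, 65, 66, 69, 74, 87, 98]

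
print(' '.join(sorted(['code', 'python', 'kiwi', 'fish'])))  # code fish kiwi python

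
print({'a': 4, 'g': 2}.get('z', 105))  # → 105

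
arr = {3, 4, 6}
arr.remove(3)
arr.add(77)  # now {4, 6, 77}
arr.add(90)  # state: {4, 6, 77, 90}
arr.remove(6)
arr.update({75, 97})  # {4, 75, 77, 90, 97}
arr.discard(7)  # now {4, 75, 77, 90, 97}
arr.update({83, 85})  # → {4, 75, 77, 83, 85, 90, 97}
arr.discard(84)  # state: {4, 75, 77, 83, 85, 90, 97}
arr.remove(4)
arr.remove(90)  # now {75, 77, 83, 85, 97}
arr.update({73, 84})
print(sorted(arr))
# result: [73, 75, 77, 83, 84, 85, 97]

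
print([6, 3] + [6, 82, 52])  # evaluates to [6, 3, 6, 82, 52]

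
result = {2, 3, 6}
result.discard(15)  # {2, 3, 6}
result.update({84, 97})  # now {2, 3, 6, 84, 97}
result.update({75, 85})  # {2, 3, 6, 75, 84, 85, 97}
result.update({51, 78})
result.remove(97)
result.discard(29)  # {2, 3, 6, 51, 75, 78, 84, 85}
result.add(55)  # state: {2, 3, 6, 51, 55, 75, 78, 84, 85}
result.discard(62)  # {2, 3, 6, 51, 55, 75, 78, 84, 85}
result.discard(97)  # {2, 3, 6, 51, 55, 75, 78, 84, 85}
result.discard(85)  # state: {2, 3, 6, 51, 55, 75, 78, 84}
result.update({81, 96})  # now {2, 3, 6, 51, 55, 75, 78, 81, 84, 96}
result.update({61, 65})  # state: {2, 3, 6, 51, 55, 61, 65, 75, 78, 81, 84, 96}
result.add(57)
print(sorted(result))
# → [2, 3, 6, 51, 55, 57, 61, 65, 75, 78, 81, 84, 96]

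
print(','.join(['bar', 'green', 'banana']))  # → bar,green,banana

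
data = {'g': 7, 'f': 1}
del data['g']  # {'f': 1}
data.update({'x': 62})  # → {'f': 1, 'x': 62}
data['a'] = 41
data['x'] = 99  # {'f': 1, 'x': 99, 'a': 41}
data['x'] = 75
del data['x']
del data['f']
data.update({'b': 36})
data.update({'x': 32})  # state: {'a': 41, 'b': 36, 'x': 32}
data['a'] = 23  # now {'a': 23, 'b': 36, 'x': 32}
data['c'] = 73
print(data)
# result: {'a': 23, 'b': 36, 'x': 32, 'c': 73}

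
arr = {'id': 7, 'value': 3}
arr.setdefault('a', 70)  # 70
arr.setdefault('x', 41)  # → 41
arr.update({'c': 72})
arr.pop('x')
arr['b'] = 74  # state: {'id': 7, 'value': 3, 'a': 70, 'c': 72, 'b': 74}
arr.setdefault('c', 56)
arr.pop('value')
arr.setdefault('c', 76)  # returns 72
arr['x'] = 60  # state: {'id': 7, 'a': 70, 'c': 72, 'b': 74, 'x': 60}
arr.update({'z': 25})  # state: {'id': 7, 'a': 70, 'c': 72, 'b': 74, 'x': 60, 'z': 25}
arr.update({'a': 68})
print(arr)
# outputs {'id': 7, 'a': 68, 'c': 72, 'b': 74, 'x': 60, 'z': 25}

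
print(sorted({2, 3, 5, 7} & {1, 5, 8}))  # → [5]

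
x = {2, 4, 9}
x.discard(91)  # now {2, 4, 9}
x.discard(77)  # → {2, 4, 9}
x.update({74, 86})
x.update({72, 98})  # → {2, 4, 9, 72, 74, 86, 98}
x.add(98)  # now {2, 4, 9, 72, 74, 86, 98}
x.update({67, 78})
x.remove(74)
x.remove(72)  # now {2, 4, 9, 67, 78, 86, 98}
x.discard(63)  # {2, 4, 9, 67, 78, 86, 98}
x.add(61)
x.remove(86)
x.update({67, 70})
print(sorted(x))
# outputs [2, 4, 9, 61, 67, 70, 78, 98]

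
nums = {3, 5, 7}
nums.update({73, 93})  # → {3, 5, 7, 73, 93}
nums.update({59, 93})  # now {3, 5, 7, 59, 73, 93}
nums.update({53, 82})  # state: {3, 5, 7, 53, 59, 73, 82, 93}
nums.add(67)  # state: {3, 5, 7, 53, 59, 67, 73, 82, 93}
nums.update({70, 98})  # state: {3, 5, 7, 53, 59, 67, 70, 73, 82, 93, 98}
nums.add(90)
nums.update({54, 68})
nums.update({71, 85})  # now {3, 5, 7, 53, 54, 59, 67, 68, 70, 71, 73, 82, 85, 90, 93, 98}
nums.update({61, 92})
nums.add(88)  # {3, 5, 7, 53, 54, 59, 61, 67, 68, 70, 71, 73, 82, 85, 88, 90, 92, 93, 98}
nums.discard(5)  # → {3, 7, 53, 54, 59, 61, 67, 68, 70, 71, 73, 82, 85, 88, 90, 92, 93, 98}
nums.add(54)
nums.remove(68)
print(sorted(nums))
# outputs [3, 7, 53, 54, 59, 61, 67, 70, 71, 73, 82, 85, 88, 90, 92, 93, 98]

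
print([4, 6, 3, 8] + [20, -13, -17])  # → [4, 6, 3, 8, 20, -13, -17]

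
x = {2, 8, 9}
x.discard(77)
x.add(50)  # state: {2, 8, 9, 50}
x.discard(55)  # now {2, 8, 9, 50}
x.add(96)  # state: {2, 8, 9, 50, 96}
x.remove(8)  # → {2, 9, 50, 96}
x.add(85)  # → {2, 9, 50, 85, 96}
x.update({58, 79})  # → {2, 9, 50, 58, 79, 85, 96}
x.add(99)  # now {2, 9, 50, 58, 79, 85, 96, 99}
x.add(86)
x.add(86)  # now {2, 9, 50, 58, 79, 85, 86, 96, 99}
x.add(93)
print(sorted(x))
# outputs [2, 9, 50, 58, 79, 85, 86, 93, 96, 99]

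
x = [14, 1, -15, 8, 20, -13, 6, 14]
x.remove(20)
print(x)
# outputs [14, 1, -15, 8, -13, 6, 14]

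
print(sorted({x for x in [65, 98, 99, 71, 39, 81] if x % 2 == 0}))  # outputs [98]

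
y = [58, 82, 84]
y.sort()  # [58, 82, 84]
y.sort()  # [58, 82, 84]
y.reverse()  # [84, 82, 58]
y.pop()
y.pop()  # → 82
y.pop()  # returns 84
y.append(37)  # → [37]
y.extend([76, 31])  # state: [37, 76, 31]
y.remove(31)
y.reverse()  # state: [76, 37]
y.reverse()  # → [37, 76]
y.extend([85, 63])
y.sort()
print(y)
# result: [37, 63, 76, 85]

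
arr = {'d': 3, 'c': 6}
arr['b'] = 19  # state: {'d': 3, 'c': 6, 'b': 19}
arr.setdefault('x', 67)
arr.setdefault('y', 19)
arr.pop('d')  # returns 3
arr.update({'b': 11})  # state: {'c': 6, 'b': 11, 'x': 67, 'y': 19}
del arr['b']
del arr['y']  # {'c': 6, 'x': 67}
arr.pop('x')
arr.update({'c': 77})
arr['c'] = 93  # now {'c': 93}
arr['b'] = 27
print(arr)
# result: {'c': 93, 'b': 27}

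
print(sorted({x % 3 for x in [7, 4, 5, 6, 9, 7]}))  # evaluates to [0, 1, 2]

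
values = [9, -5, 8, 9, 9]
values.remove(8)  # [9, -5, 9, 9]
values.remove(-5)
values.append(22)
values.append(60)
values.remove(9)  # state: [9, 9, 22, 60]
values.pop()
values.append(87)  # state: [9, 9, 22, 87]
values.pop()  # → 87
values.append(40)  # [9, 9, 22, 40]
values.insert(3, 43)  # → [9, 9, 22, 43, 40]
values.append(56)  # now [9, 9, 22, 43, 40, 56]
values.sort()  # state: [9, 9, 22, 40, 43, 56]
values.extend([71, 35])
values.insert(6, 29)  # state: [9, 9, 22, 40, 43, 56, 29, 71, 35]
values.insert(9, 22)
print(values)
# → [9, 9, 22, 40, 43, 56, 29, 71, 35, 22]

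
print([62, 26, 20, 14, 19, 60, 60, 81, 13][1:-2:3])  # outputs [26, 19]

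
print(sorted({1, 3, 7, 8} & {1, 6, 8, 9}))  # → [1, 8]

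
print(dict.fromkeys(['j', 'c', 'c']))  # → {'j': None, 'c': None}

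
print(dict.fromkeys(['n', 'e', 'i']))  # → {'n': None, 'e': None, 'i': None}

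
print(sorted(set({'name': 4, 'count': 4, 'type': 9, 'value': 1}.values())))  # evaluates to [1, 4, 9]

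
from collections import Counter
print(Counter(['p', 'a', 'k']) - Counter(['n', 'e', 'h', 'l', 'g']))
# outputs Counter({'p': 1, 'a': 1, 'k': 1})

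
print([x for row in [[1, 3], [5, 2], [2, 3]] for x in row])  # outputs [1, 3, 5, 2, 2, 3]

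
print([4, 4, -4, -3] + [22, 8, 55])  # [4, 4, -4, -3, 22, 8, 55]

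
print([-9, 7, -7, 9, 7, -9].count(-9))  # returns 2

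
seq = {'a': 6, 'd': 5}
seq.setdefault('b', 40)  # 40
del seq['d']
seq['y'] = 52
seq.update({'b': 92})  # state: {'a': 6, 'b': 92, 'y': 52}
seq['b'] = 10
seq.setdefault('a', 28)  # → 6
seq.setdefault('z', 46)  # 46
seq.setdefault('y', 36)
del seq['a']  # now {'b': 10, 'y': 52, 'z': 46}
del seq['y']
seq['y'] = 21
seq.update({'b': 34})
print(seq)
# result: {'b': 34, 'z': 46, 'y': 21}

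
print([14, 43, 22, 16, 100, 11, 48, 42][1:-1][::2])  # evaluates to [43, 16, 11]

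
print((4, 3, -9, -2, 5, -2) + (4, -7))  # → (4, 3, -9, -2, 5, -2, 4, -7)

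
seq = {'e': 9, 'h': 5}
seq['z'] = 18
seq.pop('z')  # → 18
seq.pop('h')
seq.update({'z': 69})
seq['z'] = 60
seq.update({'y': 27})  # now {'e': 9, 'z': 60, 'y': 27}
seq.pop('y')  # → 27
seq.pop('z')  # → 60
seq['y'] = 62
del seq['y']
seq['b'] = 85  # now {'e': 9, 'b': 85}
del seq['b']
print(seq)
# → {'e': 9}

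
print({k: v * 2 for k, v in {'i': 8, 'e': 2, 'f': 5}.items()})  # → {'i': 16, 'e': 4, 'f': 10}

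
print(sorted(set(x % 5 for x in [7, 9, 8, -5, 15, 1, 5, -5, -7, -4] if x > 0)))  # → [0, 1, 2, 3, 4]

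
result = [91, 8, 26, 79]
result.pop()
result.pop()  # 26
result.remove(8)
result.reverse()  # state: [91]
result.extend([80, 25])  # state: [91, 80, 25]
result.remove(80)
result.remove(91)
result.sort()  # [25]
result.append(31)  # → [25, 31]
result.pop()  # 31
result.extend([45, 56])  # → [25, 45, 56]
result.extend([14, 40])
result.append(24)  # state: [25, 45, 56, 14, 40, 24]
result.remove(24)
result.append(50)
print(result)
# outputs [25, 45, 56, 14, 40, 50]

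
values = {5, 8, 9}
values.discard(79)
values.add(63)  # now {5, 8, 9, 63}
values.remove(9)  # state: {5, 8, 63}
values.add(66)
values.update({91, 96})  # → {5, 8, 63, 66, 91, 96}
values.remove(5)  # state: {8, 63, 66, 91, 96}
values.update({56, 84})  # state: {8, 56, 63, 66, 84, 91, 96}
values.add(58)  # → {8, 56, 58, 63, 66, 84, 91, 96}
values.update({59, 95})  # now {8, 56, 58, 59, 63, 66, 84, 91, 95, 96}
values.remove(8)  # {56, 58, 59, 63, 66, 84, 91, 95, 96}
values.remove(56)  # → {58, 59, 63, 66, 84, 91, 95, 96}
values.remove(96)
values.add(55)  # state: {55, 58, 59, 63, 66, 84, 91, 95}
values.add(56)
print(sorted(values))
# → [55, 56, 58, 59, 63, 66, 84, 91, 95]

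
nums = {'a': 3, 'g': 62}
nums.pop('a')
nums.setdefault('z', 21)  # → 21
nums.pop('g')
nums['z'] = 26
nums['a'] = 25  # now {'z': 26, 'a': 25}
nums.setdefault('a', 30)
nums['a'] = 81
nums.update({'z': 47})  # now {'z': 47, 'a': 81}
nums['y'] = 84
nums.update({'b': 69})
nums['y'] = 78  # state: {'z': 47, 'a': 81, 'y': 78, 'b': 69}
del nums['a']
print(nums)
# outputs {'z': 47, 'y': 78, 'b': 69}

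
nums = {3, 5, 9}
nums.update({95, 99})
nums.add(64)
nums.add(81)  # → {3, 5, 9, 64, 81, 95, 99}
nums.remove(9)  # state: {3, 5, 64, 81, 95, 99}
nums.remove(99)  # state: {3, 5, 64, 81, 95}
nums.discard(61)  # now {3, 5, 64, 81, 95}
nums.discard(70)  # {3, 5, 64, 81, 95}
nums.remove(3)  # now {5, 64, 81, 95}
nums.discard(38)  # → {5, 64, 81, 95}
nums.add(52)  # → {5, 52, 64, 81, 95}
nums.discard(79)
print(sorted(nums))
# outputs [5, 52, 64, 81, 95]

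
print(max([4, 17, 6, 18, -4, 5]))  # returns 18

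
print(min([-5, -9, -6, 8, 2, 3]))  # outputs -9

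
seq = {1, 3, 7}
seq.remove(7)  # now {1, 3}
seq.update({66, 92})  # {1, 3, 66, 92}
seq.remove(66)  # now {1, 3, 92}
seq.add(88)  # {1, 3, 88, 92}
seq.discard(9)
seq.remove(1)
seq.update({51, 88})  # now {3, 51, 88, 92}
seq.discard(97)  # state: {3, 51, 88, 92}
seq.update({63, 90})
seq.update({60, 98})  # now {3, 51, 60, 63, 88, 90, 92, 98}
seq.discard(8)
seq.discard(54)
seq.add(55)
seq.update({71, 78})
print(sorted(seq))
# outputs [3, 51, 55, 60, 63, 71, 78, 88, 90, 92, 98]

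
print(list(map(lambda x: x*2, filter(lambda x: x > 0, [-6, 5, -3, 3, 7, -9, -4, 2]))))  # [10, 6, 14, 4]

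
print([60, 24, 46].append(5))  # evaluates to None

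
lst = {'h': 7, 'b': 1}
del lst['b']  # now {'h': 7}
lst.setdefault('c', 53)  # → 53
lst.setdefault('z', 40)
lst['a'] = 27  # {'h': 7, 'c': 53, 'z': 40, 'a': 27}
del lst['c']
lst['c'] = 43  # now {'h': 7, 'z': 40, 'a': 27, 'c': 43}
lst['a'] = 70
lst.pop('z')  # 40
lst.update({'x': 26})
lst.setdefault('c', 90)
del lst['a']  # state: {'h': 7, 'c': 43, 'x': 26}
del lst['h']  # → {'c': 43, 'x': 26}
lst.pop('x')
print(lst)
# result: {'c': 43}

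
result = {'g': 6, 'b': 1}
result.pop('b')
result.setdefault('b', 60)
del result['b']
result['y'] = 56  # {'g': 6, 'y': 56}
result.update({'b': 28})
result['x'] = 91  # {'g': 6, 'y': 56, 'b': 28, 'x': 91}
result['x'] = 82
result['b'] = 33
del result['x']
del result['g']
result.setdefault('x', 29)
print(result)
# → {'y': 56, 'b': 33, 'x': 29}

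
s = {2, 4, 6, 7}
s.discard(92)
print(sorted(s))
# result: [2, 4, 6, 7]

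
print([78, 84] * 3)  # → [78, 84, 78, 84, 78, 84]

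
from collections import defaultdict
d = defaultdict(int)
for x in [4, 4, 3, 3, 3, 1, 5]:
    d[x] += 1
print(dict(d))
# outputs {4: 2, 3: 3, 1: 1, 5: 1}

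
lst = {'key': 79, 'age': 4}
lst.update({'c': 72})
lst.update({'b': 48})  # {'key': 79, 'age': 4, 'c': 72, 'b': 48}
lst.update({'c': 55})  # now {'key': 79, 'age': 4, 'c': 55, 'b': 48}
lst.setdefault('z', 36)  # 36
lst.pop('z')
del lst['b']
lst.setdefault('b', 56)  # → 56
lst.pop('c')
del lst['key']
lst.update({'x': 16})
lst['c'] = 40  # {'age': 4, 'b': 56, 'x': 16, 'c': 40}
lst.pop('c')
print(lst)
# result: {'age': 4, 'b': 56, 'x': 16}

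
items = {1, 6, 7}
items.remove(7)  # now {1, 6}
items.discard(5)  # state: {1, 6}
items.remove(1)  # {6}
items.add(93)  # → {6, 93}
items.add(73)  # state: {6, 73, 93}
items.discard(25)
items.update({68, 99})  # {6, 68, 73, 93, 99}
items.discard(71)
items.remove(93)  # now {6, 68, 73, 99}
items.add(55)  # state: {6, 55, 68, 73, 99}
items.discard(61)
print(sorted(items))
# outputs [6, 55, 68, 73, 99]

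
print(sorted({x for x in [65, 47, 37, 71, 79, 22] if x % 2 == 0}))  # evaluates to [22]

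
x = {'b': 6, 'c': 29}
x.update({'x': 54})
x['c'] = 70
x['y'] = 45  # {'b': 6, 'c': 70, 'x': 54, 'y': 45}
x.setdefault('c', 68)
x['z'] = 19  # {'b': 6, 'c': 70, 'x': 54, 'y': 45, 'z': 19}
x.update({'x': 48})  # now {'b': 6, 'c': 70, 'x': 48, 'y': 45, 'z': 19}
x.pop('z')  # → 19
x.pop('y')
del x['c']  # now {'b': 6, 'x': 48}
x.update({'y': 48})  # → {'b': 6, 'x': 48, 'y': 48}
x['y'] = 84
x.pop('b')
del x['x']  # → {'y': 84}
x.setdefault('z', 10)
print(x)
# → {'y': 84, 'z': 10}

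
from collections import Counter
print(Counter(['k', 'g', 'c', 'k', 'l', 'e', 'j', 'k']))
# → Counter({'k': 3, 'g': 1, 'c': 1, 'l': 1, 'e': 1, 'j': 1})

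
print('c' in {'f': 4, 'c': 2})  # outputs True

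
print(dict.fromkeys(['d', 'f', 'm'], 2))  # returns {'d': 2, 'f': 2, 'm': 2}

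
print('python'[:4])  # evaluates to pyth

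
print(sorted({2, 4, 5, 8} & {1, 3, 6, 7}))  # []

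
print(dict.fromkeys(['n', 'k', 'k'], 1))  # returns {'n': 1, 'k': 1}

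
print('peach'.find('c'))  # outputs 3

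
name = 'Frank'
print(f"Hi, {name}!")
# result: Hi, Frank!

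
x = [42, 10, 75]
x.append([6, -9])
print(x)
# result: [42, 10, 75, [6, -9]]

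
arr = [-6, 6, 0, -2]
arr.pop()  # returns -2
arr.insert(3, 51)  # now [-6, 6, 0, 51]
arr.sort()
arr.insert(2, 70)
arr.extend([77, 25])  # [-6, 0, 70, 6, 51, 77, 25]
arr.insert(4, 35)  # [-6, 0, 70, 6, 35, 51, 77, 25]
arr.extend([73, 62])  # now [-6, 0, 70, 6, 35, 51, 77, 25, 73, 62]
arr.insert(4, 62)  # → [-6, 0, 70, 6, 62, 35, 51, 77, 25, 73, 62]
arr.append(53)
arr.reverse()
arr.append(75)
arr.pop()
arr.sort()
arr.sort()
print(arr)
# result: [-6, 0, 6, 25, 35, 51, 53, 62, 62, 70, 73, 77]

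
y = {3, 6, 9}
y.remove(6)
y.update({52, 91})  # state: {3, 9, 52, 91}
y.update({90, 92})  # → {3, 9, 52, 90, 91, 92}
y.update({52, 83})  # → {3, 9, 52, 83, 90, 91, 92}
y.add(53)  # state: {3, 9, 52, 53, 83, 90, 91, 92}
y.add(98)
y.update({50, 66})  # {3, 9, 50, 52, 53, 66, 83, 90, 91, 92, 98}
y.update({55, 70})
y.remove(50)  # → {3, 9, 52, 53, 55, 66, 70, 83, 90, 91, 92, 98}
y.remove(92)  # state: {3, 9, 52, 53, 55, 66, 70, 83, 90, 91, 98}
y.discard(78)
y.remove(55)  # {3, 9, 52, 53, 66, 70, 83, 90, 91, 98}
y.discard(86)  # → {3, 9, 52, 53, 66, 70, 83, 90, 91, 98}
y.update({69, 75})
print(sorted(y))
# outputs [3, 9, 52, 53, 66, 69, 70, 75, 83, 90, 91, 98]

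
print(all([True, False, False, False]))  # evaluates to False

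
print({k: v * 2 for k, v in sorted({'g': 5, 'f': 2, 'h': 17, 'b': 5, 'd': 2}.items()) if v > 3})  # {'b': 10, 'g': 10, 'h': 34}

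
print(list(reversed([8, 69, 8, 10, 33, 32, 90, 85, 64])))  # [64, 85, 90, 32, 33, 10, 8, 69, 8]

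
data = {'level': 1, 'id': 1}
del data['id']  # {'level': 1}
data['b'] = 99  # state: {'level': 1, 'b': 99}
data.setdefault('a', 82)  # 82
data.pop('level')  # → 1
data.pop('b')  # 99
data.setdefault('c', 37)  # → 37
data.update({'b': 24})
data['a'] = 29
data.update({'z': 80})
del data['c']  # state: {'a': 29, 'b': 24, 'z': 80}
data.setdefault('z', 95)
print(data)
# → {'a': 29, 'b': 24, 'z': 80}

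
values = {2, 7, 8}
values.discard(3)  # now {2, 7, 8}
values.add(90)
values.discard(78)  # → {2, 7, 8, 90}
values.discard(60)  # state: {2, 7, 8, 90}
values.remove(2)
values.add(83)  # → {7, 8, 83, 90}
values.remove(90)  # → {7, 8, 83}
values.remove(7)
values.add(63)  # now {8, 63, 83}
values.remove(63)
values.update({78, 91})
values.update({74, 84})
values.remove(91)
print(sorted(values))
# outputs [8, 74, 78, 83, 84]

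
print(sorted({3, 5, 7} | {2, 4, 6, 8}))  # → [2, 3, 4, 5, 6, 7, 8]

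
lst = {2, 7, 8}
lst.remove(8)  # {2, 7}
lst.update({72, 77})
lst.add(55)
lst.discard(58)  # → {2, 7, 55, 72, 77}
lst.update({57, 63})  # {2, 7, 55, 57, 63, 72, 77}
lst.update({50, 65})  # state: {2, 7, 50, 55, 57, 63, 65, 72, 77}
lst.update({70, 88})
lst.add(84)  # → {2, 7, 50, 55, 57, 63, 65, 70, 72, 77, 84, 88}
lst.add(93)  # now {2, 7, 50, 55, 57, 63, 65, 70, 72, 77, 84, 88, 93}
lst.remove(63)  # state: {2, 7, 50, 55, 57, 65, 70, 72, 77, 84, 88, 93}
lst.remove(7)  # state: {2, 50, 55, 57, 65, 70, 72, 77, 84, 88, 93}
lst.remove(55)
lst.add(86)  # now {2, 50, 57, 65, 70, 72, 77, 84, 86, 88, 93}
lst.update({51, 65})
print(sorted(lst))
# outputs [2, 50, 51, 57, 65, 70, 72, 77, 84, 86, 88, 93]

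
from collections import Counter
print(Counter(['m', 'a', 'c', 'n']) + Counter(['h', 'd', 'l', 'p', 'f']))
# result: Counter({'m': 1, 'a': 1, 'c': 1, 'n': 1, 'h': 1, 'd': 1, 'l': 1, 'p': 1, 'f': 1})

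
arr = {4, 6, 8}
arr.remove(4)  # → {6, 8}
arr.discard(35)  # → {6, 8}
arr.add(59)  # {6, 8, 59}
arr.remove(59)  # {6, 8}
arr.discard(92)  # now {6, 8}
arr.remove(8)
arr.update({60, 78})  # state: {6, 60, 78}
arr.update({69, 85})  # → {6, 60, 69, 78, 85}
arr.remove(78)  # {6, 60, 69, 85}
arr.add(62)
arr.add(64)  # {6, 60, 62, 64, 69, 85}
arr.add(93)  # {6, 60, 62, 64, 69, 85, 93}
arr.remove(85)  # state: {6, 60, 62, 64, 69, 93}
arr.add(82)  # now {6, 60, 62, 64, 69, 82, 93}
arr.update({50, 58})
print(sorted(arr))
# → [6, 50, 58, 60, 62, 64, 69, 82, 93]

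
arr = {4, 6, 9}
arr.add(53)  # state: {4, 6, 9, 53}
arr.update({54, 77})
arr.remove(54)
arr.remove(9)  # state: {4, 6, 53, 77}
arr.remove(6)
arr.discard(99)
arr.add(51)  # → {4, 51, 53, 77}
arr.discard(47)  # {4, 51, 53, 77}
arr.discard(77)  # {4, 51, 53}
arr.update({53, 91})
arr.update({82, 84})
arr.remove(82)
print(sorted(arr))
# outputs [4, 51, 53, 84, 91]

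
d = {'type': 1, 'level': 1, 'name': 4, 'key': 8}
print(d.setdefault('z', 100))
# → 100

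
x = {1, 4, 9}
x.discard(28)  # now {1, 4, 9}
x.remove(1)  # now {4, 9}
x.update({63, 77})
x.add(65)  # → {4, 9, 63, 65, 77}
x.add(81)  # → {4, 9, 63, 65, 77, 81}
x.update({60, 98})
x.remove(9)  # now {4, 60, 63, 65, 77, 81, 98}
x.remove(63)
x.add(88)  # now {4, 60, 65, 77, 81, 88, 98}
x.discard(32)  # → {4, 60, 65, 77, 81, 88, 98}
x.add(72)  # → {4, 60, 65, 72, 77, 81, 88, 98}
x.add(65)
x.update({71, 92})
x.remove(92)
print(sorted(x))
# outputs [4, 60, 65, 71, 72, 77, 81, 88, 98]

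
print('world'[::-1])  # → dlrow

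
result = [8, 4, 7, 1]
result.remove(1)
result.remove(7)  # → [8, 4]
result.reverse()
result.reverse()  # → [8, 4]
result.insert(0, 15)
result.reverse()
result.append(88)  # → [4, 8, 15, 88]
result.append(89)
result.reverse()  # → [89, 88, 15, 8, 4]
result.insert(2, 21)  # [89, 88, 21, 15, 8, 4]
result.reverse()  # [4, 8, 15, 21, 88, 89]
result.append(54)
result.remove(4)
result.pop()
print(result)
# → [8, 15, 21, 88, 89]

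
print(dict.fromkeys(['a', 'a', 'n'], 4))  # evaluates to {'a': 4, 'n': 4}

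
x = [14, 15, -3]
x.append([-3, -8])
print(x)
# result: [14, 15, -3, [-3, -8]]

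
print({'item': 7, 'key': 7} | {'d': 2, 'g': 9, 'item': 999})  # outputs {'item': 999, 'key': 7, 'd': 2, 'g': 9}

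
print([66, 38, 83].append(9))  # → None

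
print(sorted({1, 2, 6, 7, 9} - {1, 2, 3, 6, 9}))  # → [7]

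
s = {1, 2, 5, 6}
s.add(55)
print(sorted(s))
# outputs [1, 2, 5, 6, 55]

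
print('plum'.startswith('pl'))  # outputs True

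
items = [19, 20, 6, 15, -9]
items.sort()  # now [-9, 6, 15, 19, 20]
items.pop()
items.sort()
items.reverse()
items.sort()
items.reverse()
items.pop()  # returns -9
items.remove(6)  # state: [19, 15]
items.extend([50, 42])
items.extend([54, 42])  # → [19, 15, 50, 42, 54, 42]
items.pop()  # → 42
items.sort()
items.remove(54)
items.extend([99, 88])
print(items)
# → [15, 19, 42, 50, 99, 88]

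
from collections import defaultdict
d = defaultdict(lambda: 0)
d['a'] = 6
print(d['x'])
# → 0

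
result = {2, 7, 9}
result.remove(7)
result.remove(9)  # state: {2}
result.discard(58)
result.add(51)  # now {2, 51}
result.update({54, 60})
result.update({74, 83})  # {2, 51, 54, 60, 74, 83}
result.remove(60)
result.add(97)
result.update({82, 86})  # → {2, 51, 54, 74, 82, 83, 86, 97}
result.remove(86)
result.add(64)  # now {2, 51, 54, 64, 74, 82, 83, 97}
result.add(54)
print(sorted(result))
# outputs [2, 51, 54, 64, 74, 82, 83, 97]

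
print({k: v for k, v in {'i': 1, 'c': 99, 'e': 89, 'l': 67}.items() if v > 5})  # {'c': 99, 'e': 89, 'l': 67}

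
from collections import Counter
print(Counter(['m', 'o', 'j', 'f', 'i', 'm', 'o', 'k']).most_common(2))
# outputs [('m', 2), ('o', 2)]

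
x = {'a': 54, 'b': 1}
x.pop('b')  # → 1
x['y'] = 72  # {'a': 54, 'y': 72}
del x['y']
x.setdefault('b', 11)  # 11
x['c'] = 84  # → {'a': 54, 'b': 11, 'c': 84}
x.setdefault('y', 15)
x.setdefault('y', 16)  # 15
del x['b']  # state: {'a': 54, 'c': 84, 'y': 15}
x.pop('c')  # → 84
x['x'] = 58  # {'a': 54, 'y': 15, 'x': 58}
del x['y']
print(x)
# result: {'a': 54, 'x': 58}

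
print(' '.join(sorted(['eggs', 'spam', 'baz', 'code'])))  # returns baz code eggs spam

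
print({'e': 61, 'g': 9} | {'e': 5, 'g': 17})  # {'e': 5, 'g': 17}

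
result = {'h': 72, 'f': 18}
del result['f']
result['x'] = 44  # {'h': 72, 'x': 44}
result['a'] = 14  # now {'h': 72, 'x': 44, 'a': 14}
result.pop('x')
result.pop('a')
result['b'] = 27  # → {'h': 72, 'b': 27}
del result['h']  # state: {'b': 27}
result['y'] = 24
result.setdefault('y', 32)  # 24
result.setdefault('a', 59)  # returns 59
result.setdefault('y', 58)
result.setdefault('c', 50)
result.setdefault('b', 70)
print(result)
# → {'b': 27, 'y': 24, 'a': 59, 'c': 50}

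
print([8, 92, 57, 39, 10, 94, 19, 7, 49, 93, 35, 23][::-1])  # [23, 35, 93, 49, 7, 19, 94, 10, 39, 57, 92, 8]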